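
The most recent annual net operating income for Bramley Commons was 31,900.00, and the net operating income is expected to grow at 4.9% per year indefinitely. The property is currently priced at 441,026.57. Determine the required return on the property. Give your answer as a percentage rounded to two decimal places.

D₁ = 31,900.00 × 1.049 = 33,463.1000
P = D₁/(r − g) ⇒ r = D₁/P + g = 33,463.1000/441,026.57 + 0.049 = 0.075875 + 0.049 = 0.124875

12.49%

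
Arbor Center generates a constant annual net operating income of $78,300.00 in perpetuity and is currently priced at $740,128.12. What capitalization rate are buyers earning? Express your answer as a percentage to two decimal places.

10.58%

P = C/r ⇒ r = C/P = $78,300.00/$740,128.12 = 0.105792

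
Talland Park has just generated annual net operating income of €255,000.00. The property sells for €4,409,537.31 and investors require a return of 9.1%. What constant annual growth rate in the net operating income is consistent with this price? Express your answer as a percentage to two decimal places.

3.14%

P = D₀(1+g)/(r−g) ⇒ P(r−g) = D₀(1+g) ⇒ g(P+D₀) = P·r − D₀
g = (P·r − D₀)/(P + D₀) = (€4,409,537.31×0.091 − €255,000.00) / (€4,409,537.31 + €255,000.00) = 0.031357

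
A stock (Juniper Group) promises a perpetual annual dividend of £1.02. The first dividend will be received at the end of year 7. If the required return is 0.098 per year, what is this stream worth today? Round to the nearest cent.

£5.94

Value at end of year 6: C / r = £1.02 / 0.098 = £10.4082
Discount to today: PV = £10.4082 / (1 + 0.098)^6 = £10.4082 / 1.752323 = £5.94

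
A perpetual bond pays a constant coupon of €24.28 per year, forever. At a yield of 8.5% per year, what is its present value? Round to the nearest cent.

€285.65

Level perpetuity: PV = C / r = €24.28 / 0.085 = €285.65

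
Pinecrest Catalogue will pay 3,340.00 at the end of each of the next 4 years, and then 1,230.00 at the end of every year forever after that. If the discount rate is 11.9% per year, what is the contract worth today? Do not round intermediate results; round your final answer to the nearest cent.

PV of 4-year annuity: 3,340.00 × [1 − (1+0.119)^−4] / 0.119 = 10166.14995
Perpetuity value at year 4: 1,230.00 / 0.119 = 10336.13445
PV of perpetuity: 10336.13445 / (1+0.119)^4 = 6592.31277
Total PV = 10166.14995 + 6592.31277 = 16758.46271

16758.46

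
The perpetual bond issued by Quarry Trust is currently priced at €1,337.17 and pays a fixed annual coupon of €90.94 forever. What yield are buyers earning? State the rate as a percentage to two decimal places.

6.80%

P = C/r ⇒ r = C/P = €90.94/€1,337.17 = 0.068009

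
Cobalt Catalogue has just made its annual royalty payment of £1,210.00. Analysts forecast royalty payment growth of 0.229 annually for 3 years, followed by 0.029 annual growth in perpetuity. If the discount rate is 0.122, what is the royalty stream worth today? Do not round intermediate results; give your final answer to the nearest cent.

D_1 = 1487.09000
D_2 = 1827.63361
D_3 = 2246.16171
Terminal value at year 3: TV = D_3×(1+g_2)/(r−g_2) = 2311.30040/0.093 = 24852.69243
P_0 = D_1/(1+r)^1 + D_2/(1+r)^2 + D_3/(1+r)^3 + TV/(1+r)^3
    = 1325.39216 + 1451.78874 + 1590.23918 + 17595.22701 = 21962.64708

£21962.65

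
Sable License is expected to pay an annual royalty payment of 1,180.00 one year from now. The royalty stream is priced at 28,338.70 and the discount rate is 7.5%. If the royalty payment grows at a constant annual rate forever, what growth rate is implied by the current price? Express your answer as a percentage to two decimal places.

3.34%

P = D₁/(r−g) ⇒ g = r − D₁/P = 0.075 − 1,180.00/28,338.70 = 0.033361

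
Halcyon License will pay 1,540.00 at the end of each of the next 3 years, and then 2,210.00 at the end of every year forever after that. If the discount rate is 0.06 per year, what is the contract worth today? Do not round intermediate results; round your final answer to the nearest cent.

35042.42

PV of 3-year annuity: 1,540.00 × [1 − (1+0.06)^−3] / 0.06 = 4116.43840
Perpetuity value at year 3: 2,210.00 / 0.06 = 36833.33333
PV of perpetuity: 36833.33333 / (1+0.06)^3 = 30925.97693
Total PV = 4116.43840 + 30925.97693 = 35042.41533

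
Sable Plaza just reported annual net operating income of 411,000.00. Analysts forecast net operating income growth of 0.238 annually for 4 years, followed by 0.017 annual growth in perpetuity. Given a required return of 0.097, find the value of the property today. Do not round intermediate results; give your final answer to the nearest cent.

D_1 = 508818.00000
D_2 = 629916.68400
D_3 = 779836.85479
D_4 = 965438.02623
Terminal value at year 4: TV = D_4×(1+g_2)/(r−g_2) = 981850.47268/0.08 = 12273130.90848
P_0 = D_1/(1+r)^1 + D_2/(1+r)^2 + D_3/(1+r)^3 + D_4/(1+r)^4 + TV/(1+r)^4
    = 463826.80036 + 523443.55410 + 590722.98995 + 666650.01054 + 8474788.25900 = 10719431.61397

10719431.61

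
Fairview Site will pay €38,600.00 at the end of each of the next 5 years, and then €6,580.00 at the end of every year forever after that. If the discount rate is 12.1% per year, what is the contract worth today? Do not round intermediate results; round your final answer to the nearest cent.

PV of 5-year annuity: €38,600.00 × [1 − (1+0.121)^−5] / 0.121 = 138800.34554
Perpetuity value at year 5: €6,580.00 / 0.121 = 54380.16529
PV of perpetuity: 54380.16529 / (1+0.121)^5 = 30719.38100
Total PV = 138800.34554 + 30719.38100 = 169519.72654

€169519.73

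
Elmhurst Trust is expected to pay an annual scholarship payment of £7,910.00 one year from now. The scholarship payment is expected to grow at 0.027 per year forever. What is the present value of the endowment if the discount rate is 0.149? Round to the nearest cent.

Growing perpetuity: P = D₁ / (r − g) = £7,910.0000 / (0.149 − 0.027) = £64,836.07

£64836.07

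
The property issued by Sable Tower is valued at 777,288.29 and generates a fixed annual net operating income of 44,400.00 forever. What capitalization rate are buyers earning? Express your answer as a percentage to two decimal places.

5.71%

P = C/r ⇒ r = C/P = 44,400.00/777,288.29 = 0.057122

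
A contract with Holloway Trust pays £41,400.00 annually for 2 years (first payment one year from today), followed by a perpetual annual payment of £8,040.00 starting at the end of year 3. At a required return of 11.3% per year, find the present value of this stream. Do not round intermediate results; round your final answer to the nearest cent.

£128053.45

PV of 2-year annuity: £41,400.00 × [1 − (1+0.113)^−2] / 0.113 = 70617.03998
Perpetuity value at year 2: £8,040.00 / 0.113 = 71150.44248
PV of perpetuity: 71150.44248 / (1+0.113)^2 = 57436.40863
Total PV = 70617.03998 + 57436.40863 = 128053.44861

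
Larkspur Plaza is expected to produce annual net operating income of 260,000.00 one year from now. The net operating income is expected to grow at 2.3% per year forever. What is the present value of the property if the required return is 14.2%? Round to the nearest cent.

2184873.95

Growing perpetuity: P = D₁ / (r − g) = 260,000.0000 / (0.142 − 0.023) = 2,184,873.95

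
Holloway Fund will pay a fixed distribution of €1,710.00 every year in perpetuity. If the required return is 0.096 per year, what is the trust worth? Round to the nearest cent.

€17812.50

Level perpetuity: PV = C / r = €1,710.00 / 0.096 = €17,812.50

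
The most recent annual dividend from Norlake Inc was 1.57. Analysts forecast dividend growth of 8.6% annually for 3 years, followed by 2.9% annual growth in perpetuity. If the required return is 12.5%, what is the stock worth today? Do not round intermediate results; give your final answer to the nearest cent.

D_1 = 1.70502
D_2 = 1.85165
D_3 = 2.01089
Terminal value at year 3: TV = D_3×(1+g_2)/(r−g_2) = 2.06921/0.096 = 21.55427
P_0 = D_1/(1+r)^1 + D_2/(1+r)^2 + D_3/(1+r)^3 + TV/(1+r)^3
    = 1.51557 + 1.46303 + 1.41231 + 15.13825 = 19.52917

19.53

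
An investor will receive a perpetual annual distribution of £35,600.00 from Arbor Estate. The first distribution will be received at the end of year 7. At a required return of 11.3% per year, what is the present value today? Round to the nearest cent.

Value at end of year 6: C / r = £35,600.00 / 0.113 = £315,044.2478
Discount to today: PV = £315,044.2478 / (1 + 0.113)^6 = £315,044.2478 / 1.900951 = £165,729.79

£165729.79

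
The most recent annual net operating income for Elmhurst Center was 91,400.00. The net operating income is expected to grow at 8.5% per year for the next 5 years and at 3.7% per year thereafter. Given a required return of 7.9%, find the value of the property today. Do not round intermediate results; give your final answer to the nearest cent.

D_1 = 99169.00000
D_2 = 107598.36500
D_3 = 116744.22602
D_4 = 126667.48524
D_5 = 137434.22148
Terminal value at year 5: TV = D_5×(1+g_2)/(r−g_2) = 142519.28768/0.042 = 3393316.37326
P_0 = D_1/(1+r)^1 + D_2/(1+r)^2 + D_3/(1+r)^3 + D_4/(1+r)^4 + D_5/(1+r)^5 + TV/(1+r)^5
    = 91908.24838 + 92419.32298 + 92933.23951 + 93450.01378 + 93969.66168 + 2320155.69423 = 2784836.18054

2784836.18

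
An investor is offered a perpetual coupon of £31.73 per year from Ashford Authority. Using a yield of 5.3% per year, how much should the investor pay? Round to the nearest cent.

Level perpetuity: PV = C / r = £31.73 / 0.053 = £598.68

£598.68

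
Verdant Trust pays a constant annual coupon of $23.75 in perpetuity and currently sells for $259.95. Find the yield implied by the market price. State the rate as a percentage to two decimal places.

9.14%

P = C/r ⇒ r = C/P = $23.75/$259.95 = 0.091364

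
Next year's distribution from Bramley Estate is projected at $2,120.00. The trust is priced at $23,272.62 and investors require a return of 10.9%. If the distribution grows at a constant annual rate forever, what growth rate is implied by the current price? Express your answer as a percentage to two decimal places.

1.79%

P = D₁/(r−g) ⇒ g = r − D₁/P = 0.109 − $2,120.00/$23,272.62 = 0.017906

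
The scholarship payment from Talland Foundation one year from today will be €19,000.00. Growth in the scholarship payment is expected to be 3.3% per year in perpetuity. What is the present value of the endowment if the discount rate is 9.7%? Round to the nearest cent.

€296875.00

Growing perpetuity: P = D₁ / (r − g) = €19,000.0000 / (0.097 − 0.033) = €296,875.00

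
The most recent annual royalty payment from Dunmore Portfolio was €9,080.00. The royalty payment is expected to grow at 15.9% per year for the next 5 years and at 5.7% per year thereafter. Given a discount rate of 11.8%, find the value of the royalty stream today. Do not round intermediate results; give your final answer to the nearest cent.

D_1 = 10523.72000
D_2 = 12196.99148
D_3 = 14136.31313
D_4 = 16383.98691
D_5 = 18989.04083
Terminal value at year 5: TV = D_5×(1+g_2)/(r−g_2) = 20071.41616/0.061 = 329039.60916
P_0 = D_1/(1+r)^1 + D_2/(1+r)^2 + D_3/(1+r)^3 + D_4/(1+r)^4 + D_5/(1+r)^5 + TV/(1+r)^5
    = 9412.98748 + 9758.18648 + 10116.04484 + 10487.02681 + 10871.61366 + 188381.89568 = 239027.75495

€239027.75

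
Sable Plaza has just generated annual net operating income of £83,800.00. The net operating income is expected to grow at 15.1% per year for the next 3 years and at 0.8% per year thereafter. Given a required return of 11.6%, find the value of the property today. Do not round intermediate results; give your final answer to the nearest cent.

D_1 = 96453.80000
D_2 = 111018.32380
D_3 = 127782.09069
Terminal value at year 3: TV = D_3×(1+g_2)/(r−g_2) = 128804.34742/0.108 = 1192632.84648
P_0 = D_1/(1+r)^1 + D_2/(1+r)^2 + D_3/(1+r)^3 + TV/(1+r)^3
    = 86428.13620 + 89138.69603 + 91934.26445 + 858053.13488 = 1125554.23156

£1125554.23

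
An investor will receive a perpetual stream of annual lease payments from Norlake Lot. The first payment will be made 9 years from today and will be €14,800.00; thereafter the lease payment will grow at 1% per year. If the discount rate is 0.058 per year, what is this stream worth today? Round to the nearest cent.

Value at end of year 8: C₁ / (r − g) = €14,800.00 / (0.058 − 0.01) = €308,333.3333
Discount to today: PV = €308,333.3333 / (1 + 0.058)^8 = €308,333.3333 / 1.569948 = €196,397.13

€196397.13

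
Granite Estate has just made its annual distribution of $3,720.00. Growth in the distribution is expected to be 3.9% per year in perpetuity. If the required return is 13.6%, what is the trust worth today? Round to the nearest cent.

D₁ = D₀ × (1 + g) = $3,720.00 × 1.039 = $3,865.0800
Growing perpetuity: P = D₁ / (r − g) = $3,865.0800 / (0.136 − 0.039) = $39,846.19

$39846.19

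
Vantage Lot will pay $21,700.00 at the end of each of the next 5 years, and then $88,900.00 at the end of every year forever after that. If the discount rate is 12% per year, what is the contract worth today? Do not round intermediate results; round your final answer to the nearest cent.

PV of 5-year annuity: $21,700.00 × [1 − (1+0.12)^−5] / 0.12 = 78223.64359
Perpetuity value at year 5: $88,900.00 / 0.12 = 740833.33333
PV of perpetuity: 740833.33333 / (1+0.12)^5 = 420368.72894
Total PV = 78223.64359 + 420368.72894 = 498592.37254

$498592.37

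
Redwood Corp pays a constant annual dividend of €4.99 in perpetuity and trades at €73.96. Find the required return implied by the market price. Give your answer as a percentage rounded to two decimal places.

6.75%

P = C/r ⇒ r = C/P = €4.99/€73.96 = 0.067469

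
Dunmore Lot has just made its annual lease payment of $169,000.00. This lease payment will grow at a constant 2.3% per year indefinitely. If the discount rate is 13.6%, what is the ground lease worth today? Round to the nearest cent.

$1529973.45

D₁ = D₀ × (1 + g) = $169,000.00 × 1.023 = $172,887.0000
Growing perpetuity: P = D₁ / (r − g) = $172,887.0000 / (0.136 − 0.023) = $1,529,973.45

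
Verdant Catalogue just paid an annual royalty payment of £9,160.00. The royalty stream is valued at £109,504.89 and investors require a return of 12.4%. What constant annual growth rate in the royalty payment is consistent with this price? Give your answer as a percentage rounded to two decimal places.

3.72%

P = D₀(1+g)/(r−g) ⇒ P(r−g) = D₀(1+g) ⇒ g(P+D₀) = P·r − D₀
g = (P·r − D₀)/(P + D₀) = (£109,504.89×0.124 − £9,160.00) / (£109,504.89 + £9,160.00) = 0.037236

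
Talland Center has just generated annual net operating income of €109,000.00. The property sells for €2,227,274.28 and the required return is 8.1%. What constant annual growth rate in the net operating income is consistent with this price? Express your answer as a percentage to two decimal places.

3.06%

P = D₀(1+g)/(r−g) ⇒ P(r−g) = D₀(1+g) ⇒ g(P+D₀) = P·r − D₀
g = (P·r − D₀)/(P + D₀) = (€2,227,274.28×0.081 − €109,000.00) / (€2,227,274.28 + €109,000.00) = 0.030565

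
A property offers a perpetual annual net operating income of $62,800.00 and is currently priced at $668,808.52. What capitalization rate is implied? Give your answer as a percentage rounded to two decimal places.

9.39%

P = C/r ⇒ r = C/P = $62,800.00/$668,808.52 = 0.093898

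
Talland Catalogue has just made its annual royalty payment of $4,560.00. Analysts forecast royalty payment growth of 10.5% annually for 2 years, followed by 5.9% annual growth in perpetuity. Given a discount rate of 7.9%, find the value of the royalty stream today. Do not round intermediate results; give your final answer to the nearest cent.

$262680.72

D_1 = 5038.80000
D_2 = 5567.87400
Terminal value at year 2: TV = D_2×(1+g_2)/(r−g_2) = 5896.37857/0.02 = 294818.92830
P_0 = D_1/(1+r)^1 + D_2/(1+r)^2 + TV/(1+r)^2
    = 4669.87952 + 4782.40674 + 253228.43664 = 262680.72289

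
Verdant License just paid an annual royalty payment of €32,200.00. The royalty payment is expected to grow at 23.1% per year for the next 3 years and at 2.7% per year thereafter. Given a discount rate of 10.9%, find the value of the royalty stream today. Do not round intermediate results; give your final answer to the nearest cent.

€671014.36

D_1 = 39638.20000
D_2 = 48794.62420
D_3 = 60066.18239
Terminal value at year 3: TV = D_3×(1+g_2)/(r−g_2) = 61687.96931/0.082 = 752292.30872
P_0 = D_1/(1+r)^1 + D_2/(1+r)^2 + D_3/(1+r)^3 + TV/(1+r)^3
    = 35742.29035 + 39674.26458 + 44038.79144 + 551559.00981 = 671014.35618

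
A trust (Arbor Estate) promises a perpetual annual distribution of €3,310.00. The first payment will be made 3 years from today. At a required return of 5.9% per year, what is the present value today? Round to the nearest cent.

€50024.65

Value at end of year 2: C / r = €3,310.00 / 0.059 = €56,101.6949
Discount to today: PV = €56,101.6949 / (1 + 0.059)^2 = €56,101.6949 / 1.121481 = €50,024.65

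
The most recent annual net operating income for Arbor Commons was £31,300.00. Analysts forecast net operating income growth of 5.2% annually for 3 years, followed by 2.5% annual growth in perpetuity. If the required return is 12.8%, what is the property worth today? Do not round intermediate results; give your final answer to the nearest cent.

£334473.96

D_1 = 32927.60000
D_2 = 34639.83520
D_3 = 36441.10663
Terminal value at year 3: TV = D_3×(1+g_2)/(r−g_2) = 37352.13430/0.103 = 362642.08055
P_0 = D_1/(1+r)^1 + D_2/(1+r)^2 + D_3/(1+r)^3 + TV/(1+r)^3
    = 29191.13475 + 27224.35617 + 25390.09104 + 252668.38168 = 334473.96364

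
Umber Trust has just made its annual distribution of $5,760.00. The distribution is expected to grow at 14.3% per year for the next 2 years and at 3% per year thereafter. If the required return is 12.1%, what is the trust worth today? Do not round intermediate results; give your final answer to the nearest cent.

$79641.03

D_1 = 6583.68000
D_2 = 7525.14624
Terminal value at year 2: TV = D_2×(1+g_2)/(r−g_2) = 7750.90063/0.091 = 85174.73217
P_0 = D_1/(1+r)^1 + D_2/(1+r)^2 + TV/(1+r)^2
    = 5873.04193 + 5988.30234 + 67779.68582 = 79641.03008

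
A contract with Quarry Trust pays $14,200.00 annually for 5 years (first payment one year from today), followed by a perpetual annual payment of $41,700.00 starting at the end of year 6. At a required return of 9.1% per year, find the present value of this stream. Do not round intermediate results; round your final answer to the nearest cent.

PV of 5-year annuity: $14,200.00 × [1 − (1+0.091)^−5] / 0.091 = 55090.03325
Perpetuity value at year 5: $41,700.00 / 0.091 = 458241.75824
PV of perpetuity: 458241.75824 / (1+0.091)^5 = 296463.28033
Total PV = 55090.03325 + 296463.28033 = 351553.31357

$351553.31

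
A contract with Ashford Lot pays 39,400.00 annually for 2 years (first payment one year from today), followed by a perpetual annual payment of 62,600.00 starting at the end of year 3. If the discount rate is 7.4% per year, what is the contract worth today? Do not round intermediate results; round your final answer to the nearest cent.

804231.34

PV of 2-year annuity: 39,400.00 × [1 − (1+0.074)^−2] / 0.074 = 70842.91307
Perpetuity value at year 2: 62,600.00 / 0.074 = 845945.94595
PV of perpetuity: 845945.94595 / (1+0.074)^2 = 733388.42416
Total PV = 70842.91307 + 733388.42416 = 804231.33723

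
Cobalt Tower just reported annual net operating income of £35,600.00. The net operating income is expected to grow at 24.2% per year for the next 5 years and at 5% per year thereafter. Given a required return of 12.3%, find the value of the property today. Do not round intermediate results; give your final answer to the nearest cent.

£1090521.08

D_1 = 44215.20000
D_2 = 54915.27840
D_3 = 68204.77577
D_4 = 84710.33151
D_5 = 105210.23174
Terminal value at year 5: TV = D_5×(1+g_2)/(r−g_2) = 110470.74332/0.073 = 1513297.85373
P_0 = D_1/(1+r)^1 + D_2/(1+r)^2 + D_3/(1+r)^3 + D_4/(1+r)^4 + D_5/(1+r)^5 + TV/(1+r)^5
    = 39372.39537 + 43544.53700 + 48158.78446 + 53261.98602 + 58905.95426 + 847277.42436 = 1090521.08148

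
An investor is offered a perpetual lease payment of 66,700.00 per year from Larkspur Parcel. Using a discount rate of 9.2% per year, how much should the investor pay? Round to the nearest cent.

Level perpetuity: PV = C / r = 66,700.00 / 0.092 = 725,000.00

725000.00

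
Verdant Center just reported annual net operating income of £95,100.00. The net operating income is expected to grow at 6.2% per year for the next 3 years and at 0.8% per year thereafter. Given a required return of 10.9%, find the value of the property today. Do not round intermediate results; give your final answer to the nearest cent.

D_1 = 100996.20000
D_2 = 107257.96440
D_3 = 113907.95819
Terminal value at year 3: TV = D_3×(1+g_2)/(r−g_2) = 114819.22186/0.101 = 1136823.97880
P_0 = D_1/(1+r)^1 + D_2/(1+r)^2 + D_3/(1+r)^3 + TV/(1+r)^3
    = 91069.61226 + 87210.03447 + 83514.02760 + 833486.53284 = 1095280.20716

£1095280.21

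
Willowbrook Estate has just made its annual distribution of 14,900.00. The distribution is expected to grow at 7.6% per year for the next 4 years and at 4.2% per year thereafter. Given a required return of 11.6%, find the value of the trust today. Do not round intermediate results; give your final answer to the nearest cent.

D_1 = 16032.40000
D_2 = 17250.86240
D_3 = 18561.92794
D_4 = 19972.63447
Terminal value at year 4: TV = D_4×(1+g_2)/(r−g_2) = 20811.48511/0.074 = 281236.28532
P_0 = D_1/(1+r)^1 + D_2/(1+r)^2 + D_3/(1+r)^3 + D_4/(1+r)^4 + TV/(1+r)^4
    = 14365.94982 + 13851.04123 + 13354.58813 + 12875.92906 + 181307.00111 = 235754.50935

235754.51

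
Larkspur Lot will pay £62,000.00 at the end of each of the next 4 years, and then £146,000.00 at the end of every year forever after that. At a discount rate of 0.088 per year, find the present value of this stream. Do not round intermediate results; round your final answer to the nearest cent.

£1385755.48

PV of 4-year annuity: £62,000.00 × [1 − (1+0.088)^−4] / 0.088 = 201747.57681
Perpetuity value at year 4: £146,000.00 / 0.088 = 1659090.90909
PV of perpetuity: 1659090.90909 / (1+0.088)^4 = 1184007.90563
Total PV = 201747.57681 + 1184007.90563 = 1385755.48244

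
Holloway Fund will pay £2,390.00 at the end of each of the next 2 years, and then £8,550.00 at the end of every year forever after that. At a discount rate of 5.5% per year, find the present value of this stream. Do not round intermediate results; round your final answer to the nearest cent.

PV of 2-year annuity: £2,390.00 × [1 − (1+0.055)^−2] / 0.055 = 4412.70412
Perpetuity value at year 2: £8,550.00 / 0.055 = 155454.54545
PV of perpetuity: 155454.54545 / (1+0.055)^2 = 139668.51190
Total PV = 4412.70412 + 139668.51190 = 144081.21601

£144081.22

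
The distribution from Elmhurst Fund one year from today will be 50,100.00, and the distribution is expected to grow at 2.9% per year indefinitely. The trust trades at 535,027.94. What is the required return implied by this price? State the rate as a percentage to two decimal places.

12.26%

P = D₁/(r − g) ⇒ r = D₁/P + g = 50,100.0000/535,027.94 + 0.029 = 0.093640 + 0.029 = 0.122640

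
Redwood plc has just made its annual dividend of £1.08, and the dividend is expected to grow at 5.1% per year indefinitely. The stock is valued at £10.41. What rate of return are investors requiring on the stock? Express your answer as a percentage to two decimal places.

D₁ = £1.08 × 1.051 = £1.1351
P = D₁/(r − g) ⇒ r = D₁/P + g = £1.1351/£10.41 + 0.051 = 0.109037 + 0.051 = 0.160037

16.00%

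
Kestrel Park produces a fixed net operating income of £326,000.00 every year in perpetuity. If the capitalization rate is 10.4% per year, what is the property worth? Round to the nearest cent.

Level perpetuity: PV = C / r = £326,000.00 / 0.104 = £3,134,615.38

£3134615.38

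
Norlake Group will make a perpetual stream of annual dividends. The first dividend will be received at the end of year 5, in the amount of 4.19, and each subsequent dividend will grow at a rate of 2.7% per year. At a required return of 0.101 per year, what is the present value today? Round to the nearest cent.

38.53

Value at end of year 4: C₁ / (r − g) = 4.19 / (0.101 − 0.027) = 56.6216
Discount to today: PV = 56.6216 / (1 + 0.101)^4 = 56.6216 / 1.469431 = 38.53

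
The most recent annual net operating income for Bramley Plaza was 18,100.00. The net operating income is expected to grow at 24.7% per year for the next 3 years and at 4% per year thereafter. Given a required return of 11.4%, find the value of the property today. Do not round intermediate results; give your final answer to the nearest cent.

D_1 = 22570.70000
D_2 = 28145.66290
D_3 = 35097.64164
Terminal value at year 3: TV = D_3×(1+g_2)/(r−g_2) = 36501.54730/0.074 = 493264.15273
P_0 = D_1/(1+r)^1 + D_2/(1+r)^2 + D_3/(1+r)^3 + TV/(1+r)^3
    = 20260.95153 + 22679.89816 + 25387.64184 + 356799.29071 = 425127.78224

425127.78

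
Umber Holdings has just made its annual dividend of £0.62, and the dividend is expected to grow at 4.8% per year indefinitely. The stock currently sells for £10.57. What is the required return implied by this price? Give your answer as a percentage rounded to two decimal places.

10.95%

D₁ = £0.62 × 1.048 = £0.6498
P = D₁/(r − g) ⇒ r = D₁/P + g = £0.6498/£10.57 + 0.048 = 0.061472 + 0.048 = 0.109472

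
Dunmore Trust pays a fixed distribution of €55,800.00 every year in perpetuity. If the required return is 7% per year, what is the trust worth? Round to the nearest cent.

€797142.86

Level perpetuity: PV = C / r = €55,800.00 / 0.07 = €797,142.86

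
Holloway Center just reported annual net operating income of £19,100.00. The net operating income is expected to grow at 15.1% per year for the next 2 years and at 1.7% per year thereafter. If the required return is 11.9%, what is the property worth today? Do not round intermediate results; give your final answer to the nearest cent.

£241340.11

D_1 = 21984.10000
D_2 = 25303.69910
Terminal value at year 2: TV = D_2×(1+g_2)/(r−g_2) = 25733.86198/0.102 = 252292.76456
P_0 = D_1/(1+r)^1 + D_2/(1+r)^2 + TV/(1+r)^2
    = 19646.20197 + 20208.02365 + 201485.88285 = 241340.10847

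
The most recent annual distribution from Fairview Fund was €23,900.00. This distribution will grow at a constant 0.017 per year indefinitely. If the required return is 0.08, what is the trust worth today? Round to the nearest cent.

D₁ = D₀ × (1 + g) = €23,900.00 × 1.017 = €24,306.3000
Growing perpetuity: P = D₁ / (r − g) = €24,306.3000 / (0.08 − 0.017) = €385,814.29

€385814.29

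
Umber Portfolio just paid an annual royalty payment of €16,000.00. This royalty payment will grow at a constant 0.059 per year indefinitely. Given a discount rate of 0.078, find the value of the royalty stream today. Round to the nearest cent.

€891789.47

D₁ = D₀ × (1 + g) = €16,000.00 × 1.059 = €16,944.0000
Growing perpetuity: P = D₁ / (r − g) = €16,944.0000 / (0.078 − 0.059) = €891,789.47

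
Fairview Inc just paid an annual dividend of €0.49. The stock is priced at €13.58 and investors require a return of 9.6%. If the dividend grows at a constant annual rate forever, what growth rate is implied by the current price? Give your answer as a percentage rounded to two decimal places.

5.78%

P = D₀(1+g)/(r−g) ⇒ P(r−g) = D₀(1+g) ⇒ g(P+D₀) = P·r − D₀
g = (P·r − D₀)/(P + D₀) = (€13.58×0.096 − €0.49) / (€13.58 + €0.49) = 0.057831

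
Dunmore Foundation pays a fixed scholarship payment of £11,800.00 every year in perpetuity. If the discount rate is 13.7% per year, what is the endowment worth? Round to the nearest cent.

£86131.39

Level perpetuity: PV = C / r = £11,800.00 / 0.137 = £86,131.39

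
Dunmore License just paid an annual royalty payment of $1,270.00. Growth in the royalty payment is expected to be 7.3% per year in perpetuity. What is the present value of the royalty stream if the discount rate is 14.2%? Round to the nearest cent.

D₁ = D₀ × (1 + g) = $1,270.00 × 1.073 = $1,362.7100
Growing perpetuity: P = D₁ / (r − g) = $1,362.7100 / (0.142 − 0.073) = $19,749.42

$19749.42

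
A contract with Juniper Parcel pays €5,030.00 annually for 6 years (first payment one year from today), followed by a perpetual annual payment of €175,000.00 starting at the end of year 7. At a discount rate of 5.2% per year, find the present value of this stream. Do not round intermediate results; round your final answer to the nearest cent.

€2508159.84

PV of 6-year annuity: €5,030.00 × [1 − (1+0.052)^−6] / 0.052 = 25368.24516
Perpetuity value at year 6: €175,000.00 / 0.052 = 3365384.61538
PV of perpetuity: 3365384.61538 / (1+0.052)^6 = 2482791.59298
Total PV = 25368.24516 + 2482791.59298 = 2508159.83814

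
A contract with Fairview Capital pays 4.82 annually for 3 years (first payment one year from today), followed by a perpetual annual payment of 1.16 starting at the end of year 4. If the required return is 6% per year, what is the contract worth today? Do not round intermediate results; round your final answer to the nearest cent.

29.12

PV of 3-year annuity: 4.82 × [1 − (1+0.06)^−3] / 0.06 = 12.88392
Perpetuity value at year 3: 1.16 / 0.06 = 19.33333
PV of perpetuity: 19.33333 / (1+0.06)^3 = 16.23264
Total PV = 12.88392 + 16.23264 = 29.11656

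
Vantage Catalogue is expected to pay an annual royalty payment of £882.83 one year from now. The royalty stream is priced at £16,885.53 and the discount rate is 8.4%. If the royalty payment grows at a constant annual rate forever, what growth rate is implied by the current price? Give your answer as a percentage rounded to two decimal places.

3.17%

P = D₁/(r−g) ⇒ g = r − D₁/P = 0.084 − £882.83/£16,885.53 = 0.031717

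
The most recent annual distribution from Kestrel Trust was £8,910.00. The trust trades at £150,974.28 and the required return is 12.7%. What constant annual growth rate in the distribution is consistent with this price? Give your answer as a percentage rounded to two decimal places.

6.42%

P = D₀(1+g)/(r−g) ⇒ P(r−g) = D₀(1+g) ⇒ g(P+D₀) = P·r − D₀
g = (P·r − D₀)/(P + D₀) = (£150,974.28×0.127 − £8,910.00) / (£150,974.28 + £8,910.00) = 0.064195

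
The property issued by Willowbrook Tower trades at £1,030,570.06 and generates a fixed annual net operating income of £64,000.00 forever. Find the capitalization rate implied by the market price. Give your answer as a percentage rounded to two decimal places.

6.21%

P = C/r ⇒ r = C/P = £64,000.00/£1,030,570.06 = 0.062102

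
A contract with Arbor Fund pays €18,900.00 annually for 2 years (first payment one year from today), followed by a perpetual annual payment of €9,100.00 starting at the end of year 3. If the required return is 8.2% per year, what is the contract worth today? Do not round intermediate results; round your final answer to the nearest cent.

PV of 2-year annuity: €18,900.00 × [1 − (1+0.082)^−2] / 0.082 = 33611.50878
Perpetuity value at year 2: €9,100.00 / 0.082 = 110975.60976
PV of perpetuity: 110975.60976 / (1+0.082)^2 = 94792.29072
Total PV = 33611.50878 + 94792.29072 = 128403.79949

€128403.80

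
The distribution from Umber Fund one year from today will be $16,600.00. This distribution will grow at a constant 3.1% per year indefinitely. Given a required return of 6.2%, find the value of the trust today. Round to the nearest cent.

$535483.87

Growing perpetuity: P = D₁ / (r − g) = $16,600.0000 / (0.062 − 0.031) = $535,483.87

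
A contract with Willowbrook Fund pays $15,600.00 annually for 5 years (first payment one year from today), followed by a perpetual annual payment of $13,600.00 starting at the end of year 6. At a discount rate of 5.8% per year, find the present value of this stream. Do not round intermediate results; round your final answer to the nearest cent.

PV of 5-year annuity: $15,600.00 × [1 − (1+0.058)^−5] / 0.058 = 66071.95542
Perpetuity value at year 5: $13,600.00 / 0.058 = 234482.75862
PV of perpetuity: 234482.75862 / (1+0.058)^5 = 176881.56671
Total PV = 66071.95542 + 176881.56671 = 242953.52214

$242953.52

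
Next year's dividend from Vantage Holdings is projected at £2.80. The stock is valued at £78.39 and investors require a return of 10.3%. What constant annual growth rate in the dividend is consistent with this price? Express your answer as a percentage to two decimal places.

6.73%

P = D₁/(r−g) ⇒ g = r − D₁/P = 0.103 − £2.80/£78.39 = 0.067281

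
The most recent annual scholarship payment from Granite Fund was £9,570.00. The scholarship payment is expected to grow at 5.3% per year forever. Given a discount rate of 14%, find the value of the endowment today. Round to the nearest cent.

£115830.00

D₁ = D₀ × (1 + g) = £9,570.00 × 1.053 = £10,077.2100
Growing perpetuity: P = D₁ / (r − g) = £10,077.2100 / (0.14 − 0.053) = £115,830.00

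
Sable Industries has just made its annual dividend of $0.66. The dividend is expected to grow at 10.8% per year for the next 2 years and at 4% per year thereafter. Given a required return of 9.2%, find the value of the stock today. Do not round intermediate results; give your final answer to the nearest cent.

$14.94

D_1 = 0.73128
D_2 = 0.81026
Terminal value at year 2: TV = D_2×(1+g_2)/(r−g_2) = 0.84267/0.052 = 16.20516
P_0 = D_1/(1+r)^1 + D_2/(1+r)^2 + TV/(1+r)^2
    = 0.66967 + 0.67948 + 13.58965 = 14.93880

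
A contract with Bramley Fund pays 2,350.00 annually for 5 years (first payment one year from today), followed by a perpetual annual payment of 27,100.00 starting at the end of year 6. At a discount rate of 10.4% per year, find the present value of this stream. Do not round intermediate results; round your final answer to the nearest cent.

167705.87

PV of 5-year annuity: 2,350.00 × [1 − (1+0.104)^−5] / 0.104 = 8818.05945
Perpetuity value at year 5: 27,100.00 / 0.104 = 260576.92308
PV of perpetuity: 260576.92308 / (1+0.104)^5 = 158887.81203
Total PV = 8818.05945 + 158887.81203 = 167705.87147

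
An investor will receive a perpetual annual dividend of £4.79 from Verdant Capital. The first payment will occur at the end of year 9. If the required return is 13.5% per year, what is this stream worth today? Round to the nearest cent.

Value at end of year 8: C / r = £4.79 / 0.135 = £35.4815
Discount to today: PV = £35.4815 / (1 + 0.135)^8 = £35.4815 / 2.754019 = £12.88

£12.88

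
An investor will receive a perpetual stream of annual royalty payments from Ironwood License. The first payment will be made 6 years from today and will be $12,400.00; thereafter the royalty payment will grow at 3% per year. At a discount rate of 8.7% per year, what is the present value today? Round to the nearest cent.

$143350.47

Value at end of year 5: C₁ / (r − g) = $12,400.00 / (0.087 − 0.03) = $217,543.8596
Discount to today: PV = $217,543.8596 / (1 + 0.087)^5 = $217,543.8596 / 1.517566 = $143,350.47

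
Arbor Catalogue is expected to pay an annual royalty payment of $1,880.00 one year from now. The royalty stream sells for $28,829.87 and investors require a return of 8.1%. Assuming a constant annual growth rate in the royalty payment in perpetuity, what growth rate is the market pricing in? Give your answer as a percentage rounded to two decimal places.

P = D₁/(r−g) ⇒ g = r − D₁/P = 0.081 − $1,880.00/$28,829.87 = 0.015790

1.58%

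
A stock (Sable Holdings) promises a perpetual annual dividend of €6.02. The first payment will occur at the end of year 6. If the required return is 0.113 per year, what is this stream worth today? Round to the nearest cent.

Value at end of year 5: C / r = €6.02 / 0.113 = €53.2743
Discount to today: PV = €53.2743 / (1 + 0.113)^5 = €53.2743 / 1.707953 = €31.19

€31.19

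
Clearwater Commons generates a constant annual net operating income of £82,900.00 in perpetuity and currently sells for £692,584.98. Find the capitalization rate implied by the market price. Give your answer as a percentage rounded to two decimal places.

11.97%

P = C/r ⇒ r = C/P = £82,900.00/£692,584.98 = 0.119697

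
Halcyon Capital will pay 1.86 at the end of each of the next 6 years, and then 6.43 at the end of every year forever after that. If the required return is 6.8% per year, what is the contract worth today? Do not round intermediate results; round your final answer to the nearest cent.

PV of 6-year annuity: 1.86 × [1 − (1+0.068)^−6] / 0.068 = 8.92077
Perpetuity value at year 6: 6.43 / 0.068 = 94.55882
PV of perpetuity: 94.55882 / (1+0.068)^6 = 63.71982
Total PV = 8.92077 + 63.71982 = 72.64059

72.64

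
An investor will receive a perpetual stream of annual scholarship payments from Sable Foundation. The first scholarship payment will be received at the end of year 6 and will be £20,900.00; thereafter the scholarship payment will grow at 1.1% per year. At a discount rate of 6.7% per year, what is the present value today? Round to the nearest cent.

£269858.54

Value at end of year 5: C₁ / (r − g) = £20,900.00 / (0.067 − 0.011) = £373,214.2857
Discount to today: PV = £373,214.2857 / (1 + 0.067)^5 = £373,214.2857 / 1.383000 = £269,858.54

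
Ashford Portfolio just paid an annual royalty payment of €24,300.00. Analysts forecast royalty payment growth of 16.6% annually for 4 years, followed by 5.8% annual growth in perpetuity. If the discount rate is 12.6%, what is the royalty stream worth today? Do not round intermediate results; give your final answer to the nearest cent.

€540878.53

D_1 = 28333.80000
D_2 = 33037.21080
D_3 = 38521.38779
D_4 = 44915.93817
Terminal value at year 4: TV = D_4×(1+g_2)/(r−g_2) = 47521.06258/0.068 = 698839.15559
P_0 = D_1/(1+r)^1 + D_2/(1+r)^2 + D_3/(1+r)^3 + D_4/(1+r)^4 + TV/(1+r)^4
    = 25163.23268 + 26057.13082 + 26982.78378 + 27941.31962 + 434734.06114 = 540878.52805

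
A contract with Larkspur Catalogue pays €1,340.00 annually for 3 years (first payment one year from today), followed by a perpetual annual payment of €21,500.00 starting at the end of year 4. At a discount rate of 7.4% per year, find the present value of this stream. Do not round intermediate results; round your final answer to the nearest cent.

€238018.61

PV of 3-year annuity: €1,340.00 × [1 − (1+0.074)^−3] / 0.074 = 3491.04121
Perpetuity value at year 3: €21,500.00 / 0.074 = 290540.54054
PV of perpetuity: 290540.54054 / (1+0.074)^3 = 234527.56587
Total PV = 3491.04121 + 234527.56587 = 238018.60708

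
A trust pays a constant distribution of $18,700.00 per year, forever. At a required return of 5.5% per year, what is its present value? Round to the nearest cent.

Level perpetuity: PV = C / r = $18,700.00 / 0.055 = $340,000.00

$340000.00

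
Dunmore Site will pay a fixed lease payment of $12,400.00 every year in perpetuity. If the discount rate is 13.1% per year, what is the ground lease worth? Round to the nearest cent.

$94656.49

Level perpetuity: PV = C / r = $12,400.00 / 0.131 = $94,656.49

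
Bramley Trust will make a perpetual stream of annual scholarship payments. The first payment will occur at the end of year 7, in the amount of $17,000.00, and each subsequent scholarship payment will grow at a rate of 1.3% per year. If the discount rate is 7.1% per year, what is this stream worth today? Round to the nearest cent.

$194215.60

Value at end of year 6: C₁ / (r − g) = $17,000.00 / (0.071 − 0.013) = $293,103.4483
Discount to today: PV = $293,103.4483 / (1 + 0.071)^6 = $293,103.4483 / 1.509165 = $194,215.60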